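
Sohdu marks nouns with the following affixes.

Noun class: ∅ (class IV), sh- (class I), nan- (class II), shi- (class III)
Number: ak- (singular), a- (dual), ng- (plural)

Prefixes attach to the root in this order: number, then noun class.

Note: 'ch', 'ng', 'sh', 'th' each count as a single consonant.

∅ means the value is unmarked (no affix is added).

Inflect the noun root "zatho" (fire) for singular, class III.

Attach number singular ak- → akzatho.
Attach noun class class III shi- → shiakzatho.

shiakzatho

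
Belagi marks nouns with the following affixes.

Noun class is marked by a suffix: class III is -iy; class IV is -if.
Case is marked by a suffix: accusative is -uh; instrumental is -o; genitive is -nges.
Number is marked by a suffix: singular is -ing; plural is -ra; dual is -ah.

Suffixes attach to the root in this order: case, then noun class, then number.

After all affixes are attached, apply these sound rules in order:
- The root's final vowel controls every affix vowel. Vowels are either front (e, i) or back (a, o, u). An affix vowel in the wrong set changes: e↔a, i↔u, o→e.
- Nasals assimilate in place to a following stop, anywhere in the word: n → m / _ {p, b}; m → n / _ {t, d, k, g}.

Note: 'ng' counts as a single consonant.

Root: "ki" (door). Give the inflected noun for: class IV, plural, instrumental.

kieifre

Attach case instrumental -o → kio.
Attach noun class class IV -if → kioif.
Attach number plural -ra → kioifra.
Apply vowel harmony: kioifra → kieifre.
Nasal assimilation: no change.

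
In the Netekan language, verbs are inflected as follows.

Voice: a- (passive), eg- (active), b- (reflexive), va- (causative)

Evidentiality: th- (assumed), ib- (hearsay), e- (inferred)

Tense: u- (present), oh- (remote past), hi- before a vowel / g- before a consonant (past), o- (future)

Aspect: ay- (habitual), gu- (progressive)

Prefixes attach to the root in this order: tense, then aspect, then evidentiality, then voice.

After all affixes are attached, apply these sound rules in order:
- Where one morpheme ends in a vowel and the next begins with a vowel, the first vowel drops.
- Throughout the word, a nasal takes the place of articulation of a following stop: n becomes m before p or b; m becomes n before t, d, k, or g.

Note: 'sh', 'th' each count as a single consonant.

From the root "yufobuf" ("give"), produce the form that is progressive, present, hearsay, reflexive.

Attach tense present u- → uyufobuf.
Attach aspect progressive gu- → guuyufobuf.
Attach evidentiality hearsay ib- → ibguuyufobuf.
Attach voice reflexive b- → bibguuyufobuf.
Apply vowel deletion: bibguuyufobuf → bibguyufobuf.
Nasal assimilation: no change.

bibguyufobuf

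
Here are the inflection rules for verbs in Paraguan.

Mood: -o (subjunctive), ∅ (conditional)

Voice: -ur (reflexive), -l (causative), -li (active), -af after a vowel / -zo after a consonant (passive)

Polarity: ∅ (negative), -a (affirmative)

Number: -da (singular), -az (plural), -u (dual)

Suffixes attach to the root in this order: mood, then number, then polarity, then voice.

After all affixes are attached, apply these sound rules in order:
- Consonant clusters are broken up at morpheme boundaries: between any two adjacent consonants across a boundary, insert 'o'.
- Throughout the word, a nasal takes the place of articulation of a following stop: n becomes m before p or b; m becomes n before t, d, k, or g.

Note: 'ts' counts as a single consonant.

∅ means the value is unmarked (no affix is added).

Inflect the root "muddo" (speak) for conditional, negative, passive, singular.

muddodaaf

mood = conditional: zero marking, form stays muddo.
Attach number singular -da → muddoda.
polarity = negative: zero marking, form stays muddoda.
Attach voice passive -af (after vowel 'a') → muddodaaf.
Epenthesis: no change.
Nasal assimilation: no change.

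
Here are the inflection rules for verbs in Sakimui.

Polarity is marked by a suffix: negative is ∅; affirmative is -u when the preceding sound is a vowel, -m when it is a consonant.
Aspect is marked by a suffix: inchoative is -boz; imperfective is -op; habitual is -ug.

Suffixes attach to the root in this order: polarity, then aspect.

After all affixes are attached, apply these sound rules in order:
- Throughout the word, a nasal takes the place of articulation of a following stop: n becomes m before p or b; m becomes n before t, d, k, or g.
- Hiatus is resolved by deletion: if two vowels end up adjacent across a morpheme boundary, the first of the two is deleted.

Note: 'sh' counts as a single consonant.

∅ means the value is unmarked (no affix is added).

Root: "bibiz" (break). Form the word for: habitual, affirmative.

Attach polarity affirmative -m (after consonant 'z') → bibizm.
Attach aspect habitual -ug → bibizmug.
Nasal assimilation: no change.
Vowel deletion: no change.

bibizmug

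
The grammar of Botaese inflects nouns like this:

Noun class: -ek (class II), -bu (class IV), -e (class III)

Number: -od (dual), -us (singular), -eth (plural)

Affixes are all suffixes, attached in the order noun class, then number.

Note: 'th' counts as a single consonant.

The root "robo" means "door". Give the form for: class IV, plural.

Attach noun class class IV -bu → robobu.
Attach number plural -eth → robobueth.

robobueth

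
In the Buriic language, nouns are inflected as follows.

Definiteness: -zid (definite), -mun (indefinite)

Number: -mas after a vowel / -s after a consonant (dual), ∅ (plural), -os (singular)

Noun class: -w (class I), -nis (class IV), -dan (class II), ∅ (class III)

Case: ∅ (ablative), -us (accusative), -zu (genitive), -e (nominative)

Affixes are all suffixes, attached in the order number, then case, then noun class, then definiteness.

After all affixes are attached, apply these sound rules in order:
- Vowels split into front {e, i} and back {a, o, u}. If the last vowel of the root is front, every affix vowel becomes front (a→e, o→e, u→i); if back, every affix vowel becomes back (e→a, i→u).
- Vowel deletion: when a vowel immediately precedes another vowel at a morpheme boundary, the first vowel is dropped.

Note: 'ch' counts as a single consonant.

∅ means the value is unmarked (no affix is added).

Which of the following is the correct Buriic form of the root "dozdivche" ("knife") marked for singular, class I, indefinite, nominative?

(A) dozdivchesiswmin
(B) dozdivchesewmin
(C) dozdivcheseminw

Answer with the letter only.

Attach number singular -os → dozdivcheos.
Attach case nominative -e → dozdivcheose.
Attach noun class class I -w → dozdivcheosew.
Attach definiteness indefinite -mun → dozdivcheosewmun.
Apply vowel harmony: dozdivcheosewmun → dozdivcheesewmin.
Apply vowel deletion: dozdivcheesewmin → dozdivchesewmin.
So the correct form is dozdivchesewmin, option (B).
(C) dozdivcheseminw is wrong: it has the affixes in the wrong order.
(A) dozdivchesiswmin is wrong: it uses accusative instead of nominative for case.

B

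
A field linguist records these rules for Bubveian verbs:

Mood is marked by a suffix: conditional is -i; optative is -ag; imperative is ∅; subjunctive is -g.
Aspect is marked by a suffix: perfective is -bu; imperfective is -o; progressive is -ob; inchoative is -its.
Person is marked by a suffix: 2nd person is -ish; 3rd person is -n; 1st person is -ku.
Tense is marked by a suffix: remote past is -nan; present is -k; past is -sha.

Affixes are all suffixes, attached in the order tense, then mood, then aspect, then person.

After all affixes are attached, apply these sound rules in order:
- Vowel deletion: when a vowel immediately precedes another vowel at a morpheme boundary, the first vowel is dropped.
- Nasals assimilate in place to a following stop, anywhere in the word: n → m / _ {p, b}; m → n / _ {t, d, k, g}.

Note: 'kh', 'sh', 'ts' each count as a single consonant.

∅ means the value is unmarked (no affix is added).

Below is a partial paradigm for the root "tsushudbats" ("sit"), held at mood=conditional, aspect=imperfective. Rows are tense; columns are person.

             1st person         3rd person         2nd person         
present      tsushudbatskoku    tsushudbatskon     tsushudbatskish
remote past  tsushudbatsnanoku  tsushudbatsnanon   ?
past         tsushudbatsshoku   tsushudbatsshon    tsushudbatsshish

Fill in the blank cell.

Attach tense remote past -nan → tsushudbatsnan.
Attach mood conditional -i → tsushudbatsnani.
Attach aspect imperfective -o → tsushudbatsnanio.
Attach person 2nd person -ish → tsushudbatsnanioish.
Apply vowel deletion: tsushudbatsnanioish → tsushudbatsnanish.
Nasal assimilation: no change.

tsushudbatsnanish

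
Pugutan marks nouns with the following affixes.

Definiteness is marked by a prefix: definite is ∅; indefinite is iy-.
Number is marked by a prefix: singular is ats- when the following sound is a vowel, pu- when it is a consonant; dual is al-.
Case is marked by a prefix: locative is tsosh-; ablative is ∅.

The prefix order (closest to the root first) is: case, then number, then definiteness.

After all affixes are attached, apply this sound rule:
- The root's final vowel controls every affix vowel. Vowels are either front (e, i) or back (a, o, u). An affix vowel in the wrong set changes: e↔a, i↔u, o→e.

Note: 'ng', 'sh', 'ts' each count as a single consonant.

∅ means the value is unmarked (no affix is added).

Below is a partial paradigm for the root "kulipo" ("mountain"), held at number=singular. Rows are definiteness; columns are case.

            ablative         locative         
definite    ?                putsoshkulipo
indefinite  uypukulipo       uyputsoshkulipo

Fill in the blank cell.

pukulipo

case = ablative: zero marking, form stays kulipo.
Attach number singular pu- (before consonant 'k') → pukulipo.
definiteness = definite: zero marking, form stays pukulipo.
Vowel harmony: no change.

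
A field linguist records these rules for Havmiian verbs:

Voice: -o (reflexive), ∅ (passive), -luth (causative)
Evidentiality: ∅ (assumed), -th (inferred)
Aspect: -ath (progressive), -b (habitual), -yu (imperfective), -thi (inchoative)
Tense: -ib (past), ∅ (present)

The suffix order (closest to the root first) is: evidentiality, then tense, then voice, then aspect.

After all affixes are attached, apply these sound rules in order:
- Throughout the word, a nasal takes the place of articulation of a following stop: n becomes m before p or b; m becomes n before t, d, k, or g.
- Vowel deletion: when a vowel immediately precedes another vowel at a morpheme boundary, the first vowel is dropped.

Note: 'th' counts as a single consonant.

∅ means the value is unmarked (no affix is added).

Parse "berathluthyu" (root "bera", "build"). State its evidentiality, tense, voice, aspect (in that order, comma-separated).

inferred, present, causative, imperfective

Segment: bera-th-luth-yu.
evidentiality: -th → inferred.
tense: ∅ → present.
voice: -luth → causative.
aspect: -yu → imperfective.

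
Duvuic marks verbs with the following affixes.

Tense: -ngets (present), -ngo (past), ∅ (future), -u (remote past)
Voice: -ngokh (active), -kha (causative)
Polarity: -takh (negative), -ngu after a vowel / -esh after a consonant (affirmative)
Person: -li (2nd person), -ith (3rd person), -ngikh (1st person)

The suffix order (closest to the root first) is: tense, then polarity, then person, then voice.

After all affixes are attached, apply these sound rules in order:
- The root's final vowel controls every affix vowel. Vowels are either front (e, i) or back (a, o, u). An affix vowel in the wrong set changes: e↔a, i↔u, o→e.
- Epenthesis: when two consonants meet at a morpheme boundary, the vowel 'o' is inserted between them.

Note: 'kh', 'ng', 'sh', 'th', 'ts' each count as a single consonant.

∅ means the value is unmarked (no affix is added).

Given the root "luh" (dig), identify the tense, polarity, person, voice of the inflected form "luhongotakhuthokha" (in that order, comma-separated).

Segment: luh-ngo-takh-ith-kha.
tense: -ngo → past.
polarity: -takh → negative.
person: -ith → 3rd person.
voice: -kha → causative.

past, negative, 3rd person, causative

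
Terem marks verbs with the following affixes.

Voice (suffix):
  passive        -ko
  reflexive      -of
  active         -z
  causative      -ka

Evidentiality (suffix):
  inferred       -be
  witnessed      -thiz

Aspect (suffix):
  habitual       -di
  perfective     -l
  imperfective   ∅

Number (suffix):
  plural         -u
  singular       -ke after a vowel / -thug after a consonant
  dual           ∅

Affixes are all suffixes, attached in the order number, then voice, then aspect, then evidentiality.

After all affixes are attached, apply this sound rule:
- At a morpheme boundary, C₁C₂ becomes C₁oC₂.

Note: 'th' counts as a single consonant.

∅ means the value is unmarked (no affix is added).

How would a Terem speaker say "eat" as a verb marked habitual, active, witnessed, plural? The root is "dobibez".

dobibezuzodithiz

Attach number plural -u → dobibezu.
Attach voice active -z → dobibezuz.
Attach aspect habitual -di → dobibezuzdi.
Attach evidentiality witnessed -thiz → dobibezuzdithiz.
Apply epenthesis: dobibezuzdithiz → dobibezuzodithiz.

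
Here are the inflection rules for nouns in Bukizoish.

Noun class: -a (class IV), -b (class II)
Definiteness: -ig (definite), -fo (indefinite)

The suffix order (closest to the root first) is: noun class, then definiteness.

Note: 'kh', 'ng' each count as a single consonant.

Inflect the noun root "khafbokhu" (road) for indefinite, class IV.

khafbokhuafo

Attach noun class class IV -a → khafbokhua.
Attach definiteness indefinite -fo → khafbokhuafo.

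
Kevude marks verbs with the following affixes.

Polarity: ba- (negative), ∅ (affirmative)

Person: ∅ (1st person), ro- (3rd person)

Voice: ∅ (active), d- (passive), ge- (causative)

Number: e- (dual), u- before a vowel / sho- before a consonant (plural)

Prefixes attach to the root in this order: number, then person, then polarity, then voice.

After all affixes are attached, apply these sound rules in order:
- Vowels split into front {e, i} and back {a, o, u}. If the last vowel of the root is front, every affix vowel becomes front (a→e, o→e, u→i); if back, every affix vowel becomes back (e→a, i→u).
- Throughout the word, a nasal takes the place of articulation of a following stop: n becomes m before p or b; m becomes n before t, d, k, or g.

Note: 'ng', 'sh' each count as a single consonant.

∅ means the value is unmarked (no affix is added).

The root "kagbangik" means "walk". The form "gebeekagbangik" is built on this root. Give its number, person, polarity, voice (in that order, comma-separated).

dual, 1st person, negative, causative

Segment: ge-ba-e-kagbangik.
number: e- → dual.
person: ∅ → 1st person.
polarity: ba- → negative.
voice: ge- → causative.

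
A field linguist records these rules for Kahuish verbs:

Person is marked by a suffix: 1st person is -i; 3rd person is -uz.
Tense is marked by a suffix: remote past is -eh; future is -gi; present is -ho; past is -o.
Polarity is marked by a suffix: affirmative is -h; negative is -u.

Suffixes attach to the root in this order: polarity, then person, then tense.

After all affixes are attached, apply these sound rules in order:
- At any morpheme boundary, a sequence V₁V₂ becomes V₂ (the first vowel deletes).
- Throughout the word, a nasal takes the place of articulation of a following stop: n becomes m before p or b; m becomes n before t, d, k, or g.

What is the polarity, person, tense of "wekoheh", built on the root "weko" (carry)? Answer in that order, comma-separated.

affirmative, 1st person, remote past

Segment: weko-h-i-eh.
polarity: -h → affirmative.
person: -i → 1st person.
tense: -eh → remote past.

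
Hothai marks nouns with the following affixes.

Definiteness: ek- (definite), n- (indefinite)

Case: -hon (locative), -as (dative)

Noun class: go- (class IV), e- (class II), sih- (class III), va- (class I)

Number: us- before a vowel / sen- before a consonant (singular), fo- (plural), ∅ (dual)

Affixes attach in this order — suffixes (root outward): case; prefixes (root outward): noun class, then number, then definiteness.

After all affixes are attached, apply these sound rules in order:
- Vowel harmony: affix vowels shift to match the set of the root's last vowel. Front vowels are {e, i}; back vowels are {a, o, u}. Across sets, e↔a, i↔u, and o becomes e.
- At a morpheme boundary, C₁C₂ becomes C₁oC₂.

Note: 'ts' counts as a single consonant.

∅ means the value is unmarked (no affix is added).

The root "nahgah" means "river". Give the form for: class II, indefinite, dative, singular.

Attach noun class class II e- → enahgah.
Attach number singular us- (before vowel 'e') → usenahgah.
Attach case dative -as → usenahgahas.
Attach definiteness indefinite n- → nusenahgahas.
Apply vowel harmony: nusenahgahas → nusanahgahas.
Epenthesis: no change.

nusanahgahas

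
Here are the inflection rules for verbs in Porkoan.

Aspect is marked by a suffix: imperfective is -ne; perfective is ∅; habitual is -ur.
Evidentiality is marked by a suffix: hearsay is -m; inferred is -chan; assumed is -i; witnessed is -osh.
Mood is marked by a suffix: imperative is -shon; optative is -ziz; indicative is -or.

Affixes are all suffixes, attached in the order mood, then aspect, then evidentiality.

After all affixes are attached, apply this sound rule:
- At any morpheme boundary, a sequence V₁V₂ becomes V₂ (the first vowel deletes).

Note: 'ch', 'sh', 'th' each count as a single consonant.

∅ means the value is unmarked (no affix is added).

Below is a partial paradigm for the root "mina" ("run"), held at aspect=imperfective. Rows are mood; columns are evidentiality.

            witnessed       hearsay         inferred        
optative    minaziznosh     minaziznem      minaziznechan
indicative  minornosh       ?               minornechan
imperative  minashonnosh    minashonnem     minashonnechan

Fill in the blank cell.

Attach mood indicative -or → minaor.
Attach aspect imperfective -ne → minaorne.
Attach evidentiality hearsay -m → minaornem.
Apply vowel deletion: minaornem → minornem.

minornem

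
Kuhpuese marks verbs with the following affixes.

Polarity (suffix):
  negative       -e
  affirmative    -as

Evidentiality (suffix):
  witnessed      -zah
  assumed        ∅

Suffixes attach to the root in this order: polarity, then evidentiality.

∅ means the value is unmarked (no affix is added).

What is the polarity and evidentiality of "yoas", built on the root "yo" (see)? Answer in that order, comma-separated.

Segment: yo-as.
polarity: -as → affirmative.
evidentiality: ∅ → assumed.

affirmative, assumed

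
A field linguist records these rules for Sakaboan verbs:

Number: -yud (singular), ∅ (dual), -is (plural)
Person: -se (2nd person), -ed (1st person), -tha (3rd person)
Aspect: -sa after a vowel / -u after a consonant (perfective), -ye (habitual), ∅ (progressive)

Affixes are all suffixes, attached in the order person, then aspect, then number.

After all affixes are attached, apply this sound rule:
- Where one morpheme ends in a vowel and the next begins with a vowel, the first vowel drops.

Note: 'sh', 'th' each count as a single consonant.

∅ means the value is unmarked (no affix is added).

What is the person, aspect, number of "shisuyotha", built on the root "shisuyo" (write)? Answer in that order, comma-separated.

Segment: shisuyo-tha.
person: -tha → 3rd person.
aspect: ∅ → progressive.
number: ∅ → dual.

3rd person, progressive, dual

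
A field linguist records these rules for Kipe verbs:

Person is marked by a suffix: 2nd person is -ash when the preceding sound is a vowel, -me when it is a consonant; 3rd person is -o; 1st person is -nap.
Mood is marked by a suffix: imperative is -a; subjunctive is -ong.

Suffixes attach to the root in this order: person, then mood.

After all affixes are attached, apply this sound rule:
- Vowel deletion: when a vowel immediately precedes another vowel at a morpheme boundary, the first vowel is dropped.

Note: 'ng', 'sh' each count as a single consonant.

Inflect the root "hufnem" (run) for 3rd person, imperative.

hufnema

Attach person 3rd person -o → hufnemo.
Attach mood imperative -a → hufnemoa.
Apply vowel deletion: hufnemoa → hufnema.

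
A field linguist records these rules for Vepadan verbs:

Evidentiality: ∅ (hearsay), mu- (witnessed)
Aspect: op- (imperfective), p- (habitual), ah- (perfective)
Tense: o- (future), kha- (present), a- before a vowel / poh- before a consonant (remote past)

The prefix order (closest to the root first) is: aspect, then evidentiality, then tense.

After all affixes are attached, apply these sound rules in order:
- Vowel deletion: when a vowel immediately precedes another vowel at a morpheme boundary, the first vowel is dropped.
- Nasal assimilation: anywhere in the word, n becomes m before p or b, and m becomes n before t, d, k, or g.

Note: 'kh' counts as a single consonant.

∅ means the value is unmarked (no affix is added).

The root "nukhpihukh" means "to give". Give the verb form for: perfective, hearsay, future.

ahnukhpihukh

Attach aspect perfective ah- → ahnukhpihukh.
evidentiality = hearsay: zero marking, form stays ahnukhpihukh.
Attach tense future o- → oahnukhpihukh.
Apply vowel deletion: oahnukhpihukh → ahnukhpihukh.
Nasal assimilation: no change.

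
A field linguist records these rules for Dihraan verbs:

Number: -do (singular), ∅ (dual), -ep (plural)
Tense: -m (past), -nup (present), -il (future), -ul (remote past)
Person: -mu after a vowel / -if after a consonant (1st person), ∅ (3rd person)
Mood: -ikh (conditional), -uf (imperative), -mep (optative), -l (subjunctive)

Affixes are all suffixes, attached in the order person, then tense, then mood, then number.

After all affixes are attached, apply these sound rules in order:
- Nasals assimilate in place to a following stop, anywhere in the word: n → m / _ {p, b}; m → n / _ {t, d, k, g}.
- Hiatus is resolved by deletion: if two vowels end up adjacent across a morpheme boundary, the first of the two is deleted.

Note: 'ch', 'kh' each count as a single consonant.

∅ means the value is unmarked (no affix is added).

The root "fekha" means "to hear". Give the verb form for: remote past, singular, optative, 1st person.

Attach person 1st person -mu (after vowel 'a') → fekhamu.
Attach tense remote past -ul → fekhamuul.
Attach mood optative -mep → fekhamuulmep.
Attach number singular -do → fekhamuulmepdo.
Nasal assimilation: no change.
Apply vowel deletion: fekhamuulmepdo → fekhamulmepdo.

fekhamulmepdo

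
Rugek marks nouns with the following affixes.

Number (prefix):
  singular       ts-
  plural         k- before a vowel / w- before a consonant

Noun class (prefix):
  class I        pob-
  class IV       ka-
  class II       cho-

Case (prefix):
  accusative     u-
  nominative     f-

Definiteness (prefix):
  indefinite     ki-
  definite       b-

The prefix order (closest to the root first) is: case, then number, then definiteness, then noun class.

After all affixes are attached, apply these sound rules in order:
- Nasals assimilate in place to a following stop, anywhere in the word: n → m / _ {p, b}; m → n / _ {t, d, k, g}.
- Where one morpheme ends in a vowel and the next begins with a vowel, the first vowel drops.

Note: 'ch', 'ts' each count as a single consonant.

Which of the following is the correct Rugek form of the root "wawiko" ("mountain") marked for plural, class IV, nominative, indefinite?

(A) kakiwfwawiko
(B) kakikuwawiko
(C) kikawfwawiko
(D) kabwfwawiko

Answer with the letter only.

Attach case nominative f- → fwawiko.
Attach number plural w- (before consonant 'f') → wfwawiko.
Attach definiteness indefinite ki- → kiwfwawiko.
Attach noun class class IV ka- → kakiwfwawiko.
Nasal assimilation: no change.
Vowel deletion: no change.
So the correct form is kakiwfwawiko, option (A).
(D) kabwfwawiko is wrong: it uses definite instead of indefinite for definiteness.
(C) kikawfwawiko is wrong: it has the affixes in the wrong order.
(B) kakikuwawiko is wrong: it uses accusative instead of nominative for case.

A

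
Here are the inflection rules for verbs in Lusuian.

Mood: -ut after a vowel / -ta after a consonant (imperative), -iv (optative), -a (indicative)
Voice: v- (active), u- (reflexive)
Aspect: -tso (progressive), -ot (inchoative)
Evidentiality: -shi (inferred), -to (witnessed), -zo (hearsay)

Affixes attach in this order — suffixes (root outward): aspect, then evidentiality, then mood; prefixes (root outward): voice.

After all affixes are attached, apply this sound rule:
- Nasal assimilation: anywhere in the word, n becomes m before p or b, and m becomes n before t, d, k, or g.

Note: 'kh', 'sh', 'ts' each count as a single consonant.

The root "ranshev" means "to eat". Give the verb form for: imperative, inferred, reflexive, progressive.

Attach aspect progressive -tso → ranshevtso.
Attach evidentiality inferred -shi → ranshevtsoshi.
Attach mood imperative -ut (after vowel 'i') → ranshevtsoshiut.
Attach voice reflexive u- → uranshevtsoshiut.
Nasal assimilation: no change.

uranshevtsoshiut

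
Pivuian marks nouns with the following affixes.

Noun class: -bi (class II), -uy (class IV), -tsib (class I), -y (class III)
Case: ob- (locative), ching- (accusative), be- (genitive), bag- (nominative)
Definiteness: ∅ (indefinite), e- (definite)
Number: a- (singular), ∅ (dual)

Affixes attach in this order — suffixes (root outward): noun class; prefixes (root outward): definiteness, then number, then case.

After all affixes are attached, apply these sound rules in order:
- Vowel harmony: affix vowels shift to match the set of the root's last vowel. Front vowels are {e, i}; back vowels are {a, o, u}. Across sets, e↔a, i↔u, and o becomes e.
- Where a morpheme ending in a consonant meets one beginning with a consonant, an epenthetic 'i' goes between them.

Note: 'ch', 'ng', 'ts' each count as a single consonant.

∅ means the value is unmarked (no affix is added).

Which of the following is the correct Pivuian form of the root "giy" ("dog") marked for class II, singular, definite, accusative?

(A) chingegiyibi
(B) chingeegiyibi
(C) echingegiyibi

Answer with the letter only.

B

Attach noun class class II -bi → giybi.
Attach definiteness definite e- → egiybi.
Attach number singular a- → aegiybi.
Attach case accusative ching- → chingaegiybi.
Apply vowel harmony: chingaegiybi → chingeegiybi.
Apply epenthesis: chingeegiybi → chingeegiyibi.
So the correct form is chingeegiyibi, option (B).
(C) echingegiyibi is wrong: it has the affixes in the wrong order.
(A) chingegiyibi is wrong: it uses dual instead of singular for number.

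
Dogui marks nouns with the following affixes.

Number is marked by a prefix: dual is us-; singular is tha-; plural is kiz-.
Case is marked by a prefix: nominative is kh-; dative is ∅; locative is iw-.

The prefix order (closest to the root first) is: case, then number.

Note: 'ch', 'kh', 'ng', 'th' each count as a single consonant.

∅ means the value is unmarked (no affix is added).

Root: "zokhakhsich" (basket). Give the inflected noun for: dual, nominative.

Attach case nominative kh- → khzokhakhsich.
Attach number dual us- → uskhzokhakhsich.

uskhzokhakhsich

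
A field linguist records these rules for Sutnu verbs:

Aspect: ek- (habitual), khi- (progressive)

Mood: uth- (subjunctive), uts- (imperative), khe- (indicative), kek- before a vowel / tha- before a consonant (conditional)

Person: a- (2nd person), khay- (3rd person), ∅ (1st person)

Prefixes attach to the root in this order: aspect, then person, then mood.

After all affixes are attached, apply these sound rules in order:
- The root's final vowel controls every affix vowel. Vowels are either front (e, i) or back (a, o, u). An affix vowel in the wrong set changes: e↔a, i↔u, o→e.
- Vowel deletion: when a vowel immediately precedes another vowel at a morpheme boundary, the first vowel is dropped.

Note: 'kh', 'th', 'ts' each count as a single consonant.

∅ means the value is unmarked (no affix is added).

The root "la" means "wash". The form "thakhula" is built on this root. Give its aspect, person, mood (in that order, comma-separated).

Segment: tha-khi-la.
aspect: khi- → progressive.
person: ∅ → 1st person.
mood: kek/tha- → conditional.

progressive, 1st person, conditional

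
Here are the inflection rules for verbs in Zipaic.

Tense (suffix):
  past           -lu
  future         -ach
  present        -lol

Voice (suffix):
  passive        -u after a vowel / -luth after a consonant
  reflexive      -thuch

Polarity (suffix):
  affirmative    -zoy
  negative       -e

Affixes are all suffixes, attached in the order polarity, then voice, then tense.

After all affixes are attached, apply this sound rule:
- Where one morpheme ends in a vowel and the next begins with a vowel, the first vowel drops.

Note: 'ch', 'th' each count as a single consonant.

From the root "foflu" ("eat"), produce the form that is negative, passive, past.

Attach polarity negative -e → foflue.
Attach voice passive -u (after vowel 'e') → foflueu.
Attach tense past -lu → foflueulu.
Apply vowel deletion: foflueulu → foflulu.

foflulu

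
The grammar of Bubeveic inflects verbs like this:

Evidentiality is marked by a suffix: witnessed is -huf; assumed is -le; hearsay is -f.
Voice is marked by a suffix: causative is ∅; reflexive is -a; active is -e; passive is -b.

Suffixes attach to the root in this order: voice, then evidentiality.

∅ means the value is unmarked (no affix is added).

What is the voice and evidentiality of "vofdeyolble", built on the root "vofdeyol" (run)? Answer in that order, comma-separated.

passive, assumed

Segment: vofdeyol-b-le.
voice: -b → passive.
evidentiality: -le → assumed.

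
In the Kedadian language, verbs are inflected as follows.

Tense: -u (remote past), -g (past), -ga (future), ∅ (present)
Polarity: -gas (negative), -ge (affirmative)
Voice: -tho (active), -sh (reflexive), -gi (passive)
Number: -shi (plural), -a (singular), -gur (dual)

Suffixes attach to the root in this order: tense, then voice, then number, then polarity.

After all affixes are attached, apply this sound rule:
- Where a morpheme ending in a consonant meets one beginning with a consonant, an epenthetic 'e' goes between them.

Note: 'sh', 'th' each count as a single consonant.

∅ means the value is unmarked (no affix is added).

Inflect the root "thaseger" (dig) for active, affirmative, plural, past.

thasegeregethoshige

Attach tense past -g → thasegerg.
Attach voice active -tho → thasegergtho.
Attach number plural -shi → thasegergthoshi.
Attach polarity affirmative -ge → thasegergthoshige.
Apply epenthesis: thasegergthoshige → thasegeregethoshige.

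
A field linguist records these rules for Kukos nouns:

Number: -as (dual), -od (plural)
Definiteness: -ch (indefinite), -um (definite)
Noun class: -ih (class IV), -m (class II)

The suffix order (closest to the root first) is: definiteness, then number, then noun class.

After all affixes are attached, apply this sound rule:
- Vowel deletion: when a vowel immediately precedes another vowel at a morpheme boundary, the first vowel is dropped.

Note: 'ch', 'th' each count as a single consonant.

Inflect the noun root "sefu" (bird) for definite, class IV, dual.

Attach definiteness definite -um → sefuum.
Attach number dual -as → sefuumas.
Attach noun class class IV -ih → sefuumasih.
Apply vowel deletion: sefuumasih → sefumasih.

sefumasih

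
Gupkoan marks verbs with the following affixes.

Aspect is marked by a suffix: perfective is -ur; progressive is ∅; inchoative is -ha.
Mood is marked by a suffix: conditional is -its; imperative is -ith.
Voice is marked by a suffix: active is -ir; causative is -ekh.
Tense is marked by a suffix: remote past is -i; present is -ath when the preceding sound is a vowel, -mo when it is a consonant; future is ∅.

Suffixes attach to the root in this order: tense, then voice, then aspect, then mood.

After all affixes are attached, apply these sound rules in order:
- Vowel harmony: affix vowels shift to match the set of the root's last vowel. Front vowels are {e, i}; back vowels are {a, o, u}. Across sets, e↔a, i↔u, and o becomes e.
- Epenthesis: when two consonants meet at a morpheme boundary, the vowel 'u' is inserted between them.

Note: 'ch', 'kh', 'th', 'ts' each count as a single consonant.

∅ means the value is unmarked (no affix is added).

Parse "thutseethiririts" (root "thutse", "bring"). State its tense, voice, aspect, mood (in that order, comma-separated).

Segment: thutse-ath-ir-ur-its.
tense: -ath/mo → present.
voice: -ir → active.
aspect: -ur → perfective.
mood: -its → conditional.

present, active, perfective, conditional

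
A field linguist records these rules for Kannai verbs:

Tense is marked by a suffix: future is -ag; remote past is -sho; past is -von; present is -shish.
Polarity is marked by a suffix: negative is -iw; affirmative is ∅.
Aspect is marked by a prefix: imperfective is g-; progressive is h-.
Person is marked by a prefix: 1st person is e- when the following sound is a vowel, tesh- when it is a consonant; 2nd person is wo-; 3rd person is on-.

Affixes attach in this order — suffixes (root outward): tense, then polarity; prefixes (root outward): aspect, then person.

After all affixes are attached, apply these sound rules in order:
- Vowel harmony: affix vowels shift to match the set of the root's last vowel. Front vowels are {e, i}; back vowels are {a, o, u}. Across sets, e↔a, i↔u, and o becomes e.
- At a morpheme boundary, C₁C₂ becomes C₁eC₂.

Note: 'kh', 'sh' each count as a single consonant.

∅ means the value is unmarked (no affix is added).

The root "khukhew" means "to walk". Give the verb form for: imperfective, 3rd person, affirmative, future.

Attach aspect imperfective g- → gkhukhew.
Attach person 3rd person on- → ongkhukhew.
Attach tense future -ag → ongkhukhewag.
polarity = affirmative: zero marking, form stays ongkhukhewag.
Apply vowel harmony: ongkhukhewag → engkhukheweg.
Apply epenthesis: engkhukheweg → enegekhukheweg.

enegekhukheweg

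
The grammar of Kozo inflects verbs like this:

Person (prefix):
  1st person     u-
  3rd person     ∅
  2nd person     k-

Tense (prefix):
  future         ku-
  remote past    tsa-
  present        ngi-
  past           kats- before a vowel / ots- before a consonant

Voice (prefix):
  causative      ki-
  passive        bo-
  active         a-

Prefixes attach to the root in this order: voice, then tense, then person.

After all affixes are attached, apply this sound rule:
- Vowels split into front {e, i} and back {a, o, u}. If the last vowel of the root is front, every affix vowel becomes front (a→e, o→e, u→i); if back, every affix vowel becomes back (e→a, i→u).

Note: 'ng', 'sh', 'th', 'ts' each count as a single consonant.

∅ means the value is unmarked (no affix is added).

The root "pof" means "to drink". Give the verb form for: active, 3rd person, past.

Attach voice active a- → apof.
Attach tense past kats- (before vowel 'a') → katsapof.
person = 3rd person: zero marking, form stays katsapof.
Vowel harmony: no change.

katsapof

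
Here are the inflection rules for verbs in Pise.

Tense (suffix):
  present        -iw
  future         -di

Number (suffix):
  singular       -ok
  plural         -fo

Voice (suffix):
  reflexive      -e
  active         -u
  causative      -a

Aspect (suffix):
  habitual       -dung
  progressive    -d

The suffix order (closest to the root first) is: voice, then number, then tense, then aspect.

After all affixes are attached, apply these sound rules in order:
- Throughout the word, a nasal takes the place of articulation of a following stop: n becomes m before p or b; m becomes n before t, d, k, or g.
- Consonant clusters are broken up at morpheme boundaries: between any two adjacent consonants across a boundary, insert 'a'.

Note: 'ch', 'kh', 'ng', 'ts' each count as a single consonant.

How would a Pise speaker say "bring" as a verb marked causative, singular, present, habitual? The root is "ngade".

Attach voice causative -a → ngadea.
Attach number singular -ok → ngadeaok.
Attach tense present -iw → ngadeaokiw.
Attach aspect habitual -dung → ngadeaokiwdung.
Nasal assimilation: no change.
Apply epenthesis: ngadeaokiwdung → ngadeaokiwadung.

ngadeaokiwadung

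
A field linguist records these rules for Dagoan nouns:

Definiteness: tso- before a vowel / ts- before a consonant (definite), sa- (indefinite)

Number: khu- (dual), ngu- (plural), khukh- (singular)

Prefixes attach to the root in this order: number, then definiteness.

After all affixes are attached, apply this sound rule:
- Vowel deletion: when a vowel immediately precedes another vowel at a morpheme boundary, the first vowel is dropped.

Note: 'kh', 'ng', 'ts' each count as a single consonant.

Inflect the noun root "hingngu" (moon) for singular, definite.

Attach number singular khukh- → khukhhingngu.
Attach definiteness definite ts- (before consonant 'kh') → tskhukhhingngu.
Vowel deletion: no change.

tskhukhhingngu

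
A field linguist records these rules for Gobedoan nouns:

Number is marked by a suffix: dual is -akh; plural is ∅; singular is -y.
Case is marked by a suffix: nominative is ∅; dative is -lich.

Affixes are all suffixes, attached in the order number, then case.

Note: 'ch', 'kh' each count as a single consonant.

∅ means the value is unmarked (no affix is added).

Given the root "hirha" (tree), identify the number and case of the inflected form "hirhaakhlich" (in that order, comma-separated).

Segment: hirha-akh-lich.
number: -akh → dual.
case: -lich → dative.

dual, dative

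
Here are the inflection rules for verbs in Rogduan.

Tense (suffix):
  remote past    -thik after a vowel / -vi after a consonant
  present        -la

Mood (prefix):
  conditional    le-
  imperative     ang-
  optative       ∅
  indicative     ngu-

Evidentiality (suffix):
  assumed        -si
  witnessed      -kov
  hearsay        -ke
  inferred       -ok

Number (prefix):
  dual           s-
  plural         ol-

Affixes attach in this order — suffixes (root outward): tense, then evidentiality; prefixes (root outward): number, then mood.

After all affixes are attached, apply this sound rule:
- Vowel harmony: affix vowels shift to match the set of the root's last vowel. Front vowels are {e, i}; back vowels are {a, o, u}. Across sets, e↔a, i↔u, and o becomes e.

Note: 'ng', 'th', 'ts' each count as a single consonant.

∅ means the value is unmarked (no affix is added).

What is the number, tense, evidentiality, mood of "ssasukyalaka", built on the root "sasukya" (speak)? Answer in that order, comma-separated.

Segment: s-sasukya-la-ke.
number: s- → dual.
tense: -la → present.
evidentiality: -ke → hearsay.
mood: ∅ → optative.

dual, present, hearsay, optative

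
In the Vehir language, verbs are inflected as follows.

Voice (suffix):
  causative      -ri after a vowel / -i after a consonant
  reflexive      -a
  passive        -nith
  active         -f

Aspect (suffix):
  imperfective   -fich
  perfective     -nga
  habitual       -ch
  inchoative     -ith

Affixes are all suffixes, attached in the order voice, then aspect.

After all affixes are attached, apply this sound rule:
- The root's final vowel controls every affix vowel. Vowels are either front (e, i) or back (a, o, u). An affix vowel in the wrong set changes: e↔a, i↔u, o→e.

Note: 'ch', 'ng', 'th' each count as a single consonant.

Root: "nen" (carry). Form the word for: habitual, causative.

Attach voice causative -i (after consonant 'n') → neni.
Attach aspect habitual -ch → nenich.
Vowel harmony: no change.

nenich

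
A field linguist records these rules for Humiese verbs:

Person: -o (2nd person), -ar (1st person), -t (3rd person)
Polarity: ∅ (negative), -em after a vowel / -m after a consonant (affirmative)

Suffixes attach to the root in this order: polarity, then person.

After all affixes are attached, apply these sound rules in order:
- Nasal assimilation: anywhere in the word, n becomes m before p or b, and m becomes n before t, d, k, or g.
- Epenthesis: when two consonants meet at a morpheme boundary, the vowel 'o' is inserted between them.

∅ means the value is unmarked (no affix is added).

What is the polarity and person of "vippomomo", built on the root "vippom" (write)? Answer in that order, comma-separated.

affirmative, 2nd person

Segment: vippom-m-o.
polarity: -em/m → affirmative.
person: -o → 2nd person.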